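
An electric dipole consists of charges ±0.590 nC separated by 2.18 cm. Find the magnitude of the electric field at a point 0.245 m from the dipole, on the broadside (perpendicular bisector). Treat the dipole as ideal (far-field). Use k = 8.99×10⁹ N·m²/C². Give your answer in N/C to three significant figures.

E ≈ 7.86 N/C

Dipole moment p = qd = (5.90×10⁻¹⁰ C)(0.0218 m) = 1.286×10⁻¹¹ C·m.
On the perpendicular bisector E = kp/r³ (half the axial value at the same distance).
E = (8.99×10⁹)(1.286×10⁻¹¹) / (0.245)³ = 7.861 N/C.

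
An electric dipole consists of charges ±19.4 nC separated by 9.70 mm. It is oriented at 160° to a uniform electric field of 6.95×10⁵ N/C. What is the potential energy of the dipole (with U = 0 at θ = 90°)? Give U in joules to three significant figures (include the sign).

U ≈ 1.23×10⁻⁴ J

Dipole moment p = qd = (1.94×10⁻⁸ C)(0.00970 m) = 1.882×10⁻¹⁰ C·m.
U = −p·E = −pE cosθ.
U = −(1.882×10⁻¹⁰)(6.95×10⁵)·cos160° = 1.229×10⁻⁴ J.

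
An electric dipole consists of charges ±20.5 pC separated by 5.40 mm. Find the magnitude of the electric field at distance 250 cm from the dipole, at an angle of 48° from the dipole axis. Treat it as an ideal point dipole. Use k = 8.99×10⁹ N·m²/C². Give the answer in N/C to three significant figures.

Dipole moment p = qd = (2.05×10⁻¹¹ C)(0.00540 m) = 1.107×10⁻¹³ C·m.
At angle θ the dipole field magnitude is E = (kp/r³)·√(1 + 3cos²θ).
kp/r³ = (8.99×10⁹)(1.107×10⁻¹³) / (2.50)³ = 6.369×10⁻⁵ N/C.
√(1 + 3cos²48°) = √(1 + 3·0.4477) = √2.3432 ≈ 1.5308.
E ≈ 6.369×10⁻⁵ × 1.531 = 9.750×10⁻⁵ N/C.

E ≈ 9.75×10⁻⁵ N/C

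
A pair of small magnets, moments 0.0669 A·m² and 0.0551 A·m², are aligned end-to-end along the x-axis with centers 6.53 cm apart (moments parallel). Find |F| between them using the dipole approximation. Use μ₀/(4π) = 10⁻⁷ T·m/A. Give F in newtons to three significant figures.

On-axis B of dipole 1: B = (μ₀/4π)·2m₁/r³. Force on dipole 2: F = m₂·dB/dr.
dB/dr = −(μ₀/4π)·6m₁/r⁴, so |F| = (μ₀/4π)·6m₁m₂/r⁴.
F = 6(10⁻⁷)(0.0669)(0.0551)/(0.0653)⁴ = 1.216×10⁻⁴ N.

F ≈ 1.22×10⁻⁴ N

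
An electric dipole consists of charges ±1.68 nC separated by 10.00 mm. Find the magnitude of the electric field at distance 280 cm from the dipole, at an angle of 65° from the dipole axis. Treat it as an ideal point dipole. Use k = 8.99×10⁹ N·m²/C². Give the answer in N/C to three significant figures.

E ≈ 0.00853 N/C

Dipole moment p = qd = (1.68×10⁻⁹ C)(0.0100 m) = 1.68×10⁻¹¹ C·m.
At angle θ the dipole field magnitude is E = (kp/r³)·√(1 + 3cos²θ).
kp/r³ = (8.99×10⁹)(1.68×10⁻¹¹) / (2.80)³ = 0.006880 N/C.
√(1 + 3cos²65°) = √(1 + 3·0.1786) = √1.5358 ≈ 1.2393.
E ≈ 0.006880 × 1.239 = 0.008526 N/C.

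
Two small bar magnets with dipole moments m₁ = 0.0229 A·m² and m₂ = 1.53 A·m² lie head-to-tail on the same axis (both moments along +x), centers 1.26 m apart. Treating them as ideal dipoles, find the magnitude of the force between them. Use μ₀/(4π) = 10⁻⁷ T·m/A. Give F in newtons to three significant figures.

F ≈ 8.34×10⁻⁹ N

On-axis B of dipole 1: B = (μ₀/4π)·2m₁/r³. Force on dipole 2: F = m₂·dB/dr.
dB/dr = −(μ₀/4π)·6m₁/r⁴, so |F| = (μ₀/4π)·6m₁m₂/r⁴.
F = 6(10⁻⁷)(0.0229)(1.53)/(1.26)⁴ = 8.341×10⁻⁹ N.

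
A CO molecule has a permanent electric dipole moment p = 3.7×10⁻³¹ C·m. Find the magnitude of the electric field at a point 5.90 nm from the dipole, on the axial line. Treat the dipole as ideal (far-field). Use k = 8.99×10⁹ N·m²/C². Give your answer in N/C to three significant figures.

On the dipole axis E = 2kp/r³.
E = 2·(8.99×10⁹)(3.70×10⁻³¹) / (5.90×10⁻⁹)³ = 3.239×10⁴ N/C.

E ≈ 3.24×10⁴ N/C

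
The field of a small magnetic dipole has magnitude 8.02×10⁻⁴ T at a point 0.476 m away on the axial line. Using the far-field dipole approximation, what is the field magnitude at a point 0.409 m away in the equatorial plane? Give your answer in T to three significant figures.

Dipole fields scale as 1/r³ in the far field.
The axial field is twice the equatorial field at the same r, so the geometry factor is 1/2.
B₂ = B₁ · (1/2) · (r₁/r₂)³ = 8.02×10⁻⁴ · 0.5 · (0.476/0.409)³.
(r₁/r₂)³ = (1.164)³ = 1.576.
B₂ ≈ 6.321×10⁻⁴ T.

B ≈ 6.32×10⁻⁴ T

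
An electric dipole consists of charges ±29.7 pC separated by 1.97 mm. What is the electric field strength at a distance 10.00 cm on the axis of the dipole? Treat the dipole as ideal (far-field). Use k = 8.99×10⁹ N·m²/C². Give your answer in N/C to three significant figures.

E ≈ 1.05 N/C

Dipole moment p = qd = (2.97×10⁻¹¹ C)(0.00197 m) = 5.851×10⁻¹⁴ C·m.
On the dipole axis E = 2kp/r³.
E = 2·(8.99×10⁹)(5.851×10⁻¹⁴) / (0.100)³ = 1.052 N/C.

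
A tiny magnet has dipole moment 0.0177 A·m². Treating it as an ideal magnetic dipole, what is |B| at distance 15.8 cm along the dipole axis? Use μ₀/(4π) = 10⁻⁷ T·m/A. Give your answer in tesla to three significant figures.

B ≈ 8.97×10⁻⁷ T

On axis B = (μ₀/4π)·2m/r³.
B = 2·(10⁻⁷)·(0.0177) / (0.158)³ = 8.975×10⁻⁷ T.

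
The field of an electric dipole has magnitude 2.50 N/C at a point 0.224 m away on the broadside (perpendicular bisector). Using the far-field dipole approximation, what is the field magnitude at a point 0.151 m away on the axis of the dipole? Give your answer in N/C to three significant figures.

E ≈ 16.3 N/C

Dipole fields scale as 1/r³ in the far field.
The axial field is twice the equatorial field at the same r, so the geometry factor is 2/1.
E₂ = E₁ · (2/1) · (r₁/r₂)³ = 2.50 · 2 · (0.224/0.151)³.
(r₁/r₂)³ = (1.483)³ = 3.264.
E₂ ≈ 16.32 N/C.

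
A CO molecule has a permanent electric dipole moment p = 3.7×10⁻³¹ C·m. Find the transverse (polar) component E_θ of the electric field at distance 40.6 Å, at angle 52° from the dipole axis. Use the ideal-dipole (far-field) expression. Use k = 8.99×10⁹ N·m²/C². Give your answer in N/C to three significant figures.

For a dipole, E_θ = (kp sinθ)/r³.
kp/r³ = (8.99×10⁹)(3.70×10⁻³¹)/(4.06×10⁻⁹)³ = 4.970×10⁴ N/C.
E_θ = 4.970×10⁴·sin52° = 3.917×10⁴ N/C.

E_θ ≈ 3.92×10⁴ N/C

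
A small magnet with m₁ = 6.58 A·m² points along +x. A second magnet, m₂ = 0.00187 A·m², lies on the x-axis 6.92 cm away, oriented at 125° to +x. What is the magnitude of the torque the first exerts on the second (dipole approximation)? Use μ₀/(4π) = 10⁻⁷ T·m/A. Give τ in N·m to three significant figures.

Dipole B is on the axis of dipole A, so B₁ there is axial: B₁ = (μ₀/4π)·2m₁/r³ along +x.
B₁ = 2(10⁻⁷)(6.58)/(0.0692)³ = 0.003971 T.
τ = m₂ B₁ sinθ.
τ = (0.00187)(0.003971)·sin125° = 6.083×10⁻⁶ N·m.

τ ≈ 6.08×10⁻⁶ N·m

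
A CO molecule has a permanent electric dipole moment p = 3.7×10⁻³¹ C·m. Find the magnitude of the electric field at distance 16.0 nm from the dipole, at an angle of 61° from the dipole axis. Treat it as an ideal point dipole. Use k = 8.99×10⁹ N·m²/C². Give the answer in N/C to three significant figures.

At angle θ the dipole field magnitude is E = (kp/r³)·√(1 + 3cos²θ).
kp/r³ = (8.99×10⁹)(3.70×10⁻³¹) / (1.60×10⁻⁸)³ = 812.1 N/C.
√(1 + 3cos²61°) = √(1 + 3·0.2350) = √1.7051 ≈ 1.3058.
E ≈ 812.1 × 1.306 = 1060 N/C.

E ≈ 1060 N/C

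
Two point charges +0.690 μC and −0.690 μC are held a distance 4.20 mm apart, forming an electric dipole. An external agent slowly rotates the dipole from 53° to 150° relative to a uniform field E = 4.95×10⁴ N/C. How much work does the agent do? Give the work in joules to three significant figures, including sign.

Dipole moment p = qd = (6.90×10⁻⁷ C)(0.00420 m) = 2.898×10⁻⁹ C·m.
W_ext = ΔU = U(θ₂) − U(θ₁) = −pE cosθ₂ − (−pE cosθ₁) = pE(cosθ₁ − cosθ₂).
W = (2.898×10⁻⁹)(4.95×10⁴)·(cos53° − cos150°) = (1.435×10⁻⁴)·(+1.4678) = 2.106×10⁻⁴ J.

W ≈ 2.11×10⁻⁴ J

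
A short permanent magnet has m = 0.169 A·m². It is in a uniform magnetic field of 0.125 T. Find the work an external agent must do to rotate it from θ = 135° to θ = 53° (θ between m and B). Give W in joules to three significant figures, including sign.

W_ext = ΔU = −mB cosθ₂ + mB cosθ₁ = mB(cosθ₁ − cosθ₂).
W = (0.169)(0.125)·(cos135° − cos53°) = (0.02112)·(-1.3089) = -0.02765 J.

W ≈ -0.0277 J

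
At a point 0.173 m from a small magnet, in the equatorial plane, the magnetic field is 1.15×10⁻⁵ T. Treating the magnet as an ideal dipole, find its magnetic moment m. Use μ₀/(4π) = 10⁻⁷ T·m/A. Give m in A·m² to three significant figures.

In the equatorial plane B = (μ₀/4π)·m/r³, so m = Br³·4π/(μ₀).
m = (1.15×10⁻⁵)·(0.173)³ / (10⁻⁷) = 0.5954 A·m².

m ≈ 0.595 A·m²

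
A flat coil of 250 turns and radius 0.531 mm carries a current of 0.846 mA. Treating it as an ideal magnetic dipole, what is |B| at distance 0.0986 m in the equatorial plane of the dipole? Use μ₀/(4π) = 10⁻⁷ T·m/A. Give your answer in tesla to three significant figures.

m = NIA = NIπa² = 250·(8.46×10⁻⁴)·π·(5.31×10⁻⁴)² = 1.873×10⁻⁷ A·m².
In the equatorial plane B = (μ₀/4π)·m/r³ (half the axial value).
B = (10⁻⁷)·(1.873×10⁻⁷) / (0.0986)³ = 1.954×10⁻¹¹ T.

B ≈ 1.95×10⁻¹¹ T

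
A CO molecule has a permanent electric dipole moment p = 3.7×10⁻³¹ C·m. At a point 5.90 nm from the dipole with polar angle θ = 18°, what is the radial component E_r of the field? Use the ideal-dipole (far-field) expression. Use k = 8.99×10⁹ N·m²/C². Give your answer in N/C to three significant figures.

E_r ≈ 3.08×10⁴ N/C

For a dipole, E_r = (2kp cosθ)/r³.
kp/r³ = (8.99×10⁹)(3.70×10⁻³¹)/(5.90×10⁻⁹)³ = 1.620×10⁴ N/C.
E_r = 2·1.620×10⁴·cos18° = 3.081×10⁴ N/C.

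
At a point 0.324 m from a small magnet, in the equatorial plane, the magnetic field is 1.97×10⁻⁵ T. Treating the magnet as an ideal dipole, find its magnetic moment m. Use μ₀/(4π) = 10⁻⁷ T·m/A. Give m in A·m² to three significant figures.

In the equatorial plane B = (μ₀/4π)·m/r³, so m = Br³·4π/(μ₀).
m = (1.97×10⁻⁵)·(0.324)³ / (10⁻⁷) = 6.700 A·m².

m ≈ 6.70 A·m²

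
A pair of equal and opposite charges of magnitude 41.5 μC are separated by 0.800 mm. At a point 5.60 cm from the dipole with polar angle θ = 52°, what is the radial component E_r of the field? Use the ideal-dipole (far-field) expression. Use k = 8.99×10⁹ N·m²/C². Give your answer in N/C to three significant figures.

Dipole moment p = qd = (4.15×10⁻⁵ C)(8.00×10⁻⁴ m) = 3.32×10⁻⁸ C·m.
For a dipole, E_r = (2kp cosθ)/r³.
kp/r³ = (8.99×10⁹)(3.32×10⁻⁸)/(0.0560)³ = 1.700×10⁶ N/C.
E_r = 2·1.700×10⁶·cos52° = 2.093×10⁶ N/C.

E_r ≈ 2.09×10⁶ N/C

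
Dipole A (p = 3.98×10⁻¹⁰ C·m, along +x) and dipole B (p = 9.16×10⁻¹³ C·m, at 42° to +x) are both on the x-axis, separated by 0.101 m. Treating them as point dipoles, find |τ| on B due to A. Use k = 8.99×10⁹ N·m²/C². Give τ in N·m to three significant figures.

The second dipole sits on the axis of the first, so the field there is axial: E₁ = 2kp₁/r³ along +x.
E₁ = 2(8.99×10⁹)(3.98×10⁻¹⁰)/(0.101)³ = 6946 N/C.
Torque on the second dipole: τ = p₂ E₁ sinθ.
τ = (9.16×10⁻¹³)(6946)·sin42° = 4.257×10⁻⁹ N·m.

τ ≈ 4.26×10⁻⁹ N·m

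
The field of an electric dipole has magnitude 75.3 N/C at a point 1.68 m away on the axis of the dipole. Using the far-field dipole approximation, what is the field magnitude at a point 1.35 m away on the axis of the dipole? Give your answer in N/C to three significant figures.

Dipole fields scale as 1/r³ in the far field; the geometry is the same at both points.
E₂ = E₁ · (r₁/r₂)³ = 75.3 · (1.68/1.35)³.
(r₁/r₂)³ = (1.244)³ = 1.927.
E₂ ≈ 145.1 N/C.

E ≈ 145 N/C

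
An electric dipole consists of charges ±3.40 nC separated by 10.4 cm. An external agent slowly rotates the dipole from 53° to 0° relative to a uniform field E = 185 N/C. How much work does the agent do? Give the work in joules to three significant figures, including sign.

Dipole moment p = qd = (3.40×10⁻⁹ C)(0.104 m) = 3.536×10⁻¹⁰ C·m.
W_ext = ΔU = U(θ₂) − U(θ₁) = −pE cosθ₂ − (−pE cosθ₁) = pE(cosθ₁ − cosθ₂).
W = (3.536×10⁻¹⁰)(185)·(cos53° − cos0°) = (6.542×10⁻⁸)·(-0.3982) = -2.605×10⁻⁸ J.

W ≈ -2.60×10⁻⁸ J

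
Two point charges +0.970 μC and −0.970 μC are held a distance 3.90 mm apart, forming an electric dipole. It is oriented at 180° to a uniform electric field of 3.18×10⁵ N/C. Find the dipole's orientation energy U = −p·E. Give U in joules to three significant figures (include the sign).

U ≈ 0.00120 J

Dipole moment p = qd = (9.70×10⁻⁷ C)(0.00390 m) = 3.783×10⁻⁹ C·m.
U = −p·E = −pE cosθ.
U = −(3.783×10⁻⁹)(3.18×10⁵)·cos180° = 0.001203 J.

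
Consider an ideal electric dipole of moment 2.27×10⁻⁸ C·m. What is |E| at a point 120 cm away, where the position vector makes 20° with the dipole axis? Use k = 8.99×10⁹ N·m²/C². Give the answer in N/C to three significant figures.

E ≈ 226 N/C

At angle θ the dipole field magnitude is E = (kp/r³)·√(1 + 3cos²θ).
kp/r³ = (8.99×10⁹)(2.27×10⁻⁸) / (1.20)³ = 118.1 N/C.
√(1 + 3cos²20°) = √(1 + 3·0.8830) = √3.6491 ≈ 1.9103.
E ≈ 118.1 × 1.910 = 225.6 N/C.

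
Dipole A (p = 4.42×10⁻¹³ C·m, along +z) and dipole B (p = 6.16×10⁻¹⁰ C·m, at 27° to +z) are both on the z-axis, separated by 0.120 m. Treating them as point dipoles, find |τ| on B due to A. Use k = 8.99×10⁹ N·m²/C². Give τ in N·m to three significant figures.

τ ≈ 1.29×10⁻⁹ N·m

The second dipole sits on the axis of the first, so the field there is axial: E₁ = 2kp₁/r³ along +z.
E₁ = 2(8.99×10⁹)(4.42×10⁻¹³)/(0.120)³ = 4.599 N/C.
Torque on the second dipole: τ = p₂ E₁ sinθ.
τ = (6.16×10⁻¹⁰)(4.599)·sin27° = 1.286×10⁻⁹ N·m.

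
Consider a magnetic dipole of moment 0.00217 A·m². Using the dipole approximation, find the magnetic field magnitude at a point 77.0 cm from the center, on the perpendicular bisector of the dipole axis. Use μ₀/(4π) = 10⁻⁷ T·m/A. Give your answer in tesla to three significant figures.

B ≈ 4.75×10⁻¹⁰ T

In the equatorial plane B = (μ₀/4π)·m/r³ (half the axial value).
B = (10⁻⁷)·(0.00217) / (0.770)³ = 4.753×10⁻¹⁰ T.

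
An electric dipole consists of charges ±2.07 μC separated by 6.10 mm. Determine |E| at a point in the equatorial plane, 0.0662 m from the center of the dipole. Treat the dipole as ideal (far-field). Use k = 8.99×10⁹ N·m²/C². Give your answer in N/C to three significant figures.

E ≈ 3.91×10⁵ N/C

Dipole moment p = qd = (2.07×10⁻⁶ C)(0.00610 m) = 1.263×10⁻⁸ C·m.
On the perpendicular bisector E = kp/r³ (half the axial value at the same distance).
E = (8.99×10⁹)(1.263×10⁻⁸) / (0.0662)³ = 3.914×10⁵ N/C.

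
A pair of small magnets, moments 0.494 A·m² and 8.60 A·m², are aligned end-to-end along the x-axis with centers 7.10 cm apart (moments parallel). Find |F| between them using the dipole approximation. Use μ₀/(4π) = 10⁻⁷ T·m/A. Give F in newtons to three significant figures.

F ≈ 0.100 N

On-axis B of dipole 1: B = (μ₀/4π)·2m₁/r³. Force on dipole 2: F = m₂·dB/dr.
dB/dr = −(μ₀/4π)·6m₁/r⁴, so |F| = (μ₀/4π)·6m₁m₂/r⁴.
F = 6(10⁻⁷)(0.494)(8.60)/(0.0710)⁴ = 0.1003 N.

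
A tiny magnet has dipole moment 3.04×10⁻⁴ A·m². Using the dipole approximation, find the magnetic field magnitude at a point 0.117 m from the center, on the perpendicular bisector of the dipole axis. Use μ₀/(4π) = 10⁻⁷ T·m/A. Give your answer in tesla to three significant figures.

B ≈ 1.90×10⁻⁸ T

In the equatorial plane B = (μ₀/4π)·m/r³ (half the axial value).
B = (10⁻⁷)·(3.04×10⁻⁴) / (0.117)³ = 1.898×10⁻⁸ T.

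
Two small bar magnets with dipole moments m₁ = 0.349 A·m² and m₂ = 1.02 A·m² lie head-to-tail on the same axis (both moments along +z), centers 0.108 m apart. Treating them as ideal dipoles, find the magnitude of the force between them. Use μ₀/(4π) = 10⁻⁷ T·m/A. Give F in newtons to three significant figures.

On-axis B of dipole 1: B = (μ₀/4π)·2m₁/r³. Force on dipole 2: F = m₂·dB/dr.
dB/dr = −(μ₀/4π)·6m₁/r⁴, so |F| = (μ₀/4π)·6m₁m₂/r⁴.
F = 6(10⁻⁷)(0.349)(1.02)/(0.108)⁴ = 0.001570 N.

F ≈ 0.00157 N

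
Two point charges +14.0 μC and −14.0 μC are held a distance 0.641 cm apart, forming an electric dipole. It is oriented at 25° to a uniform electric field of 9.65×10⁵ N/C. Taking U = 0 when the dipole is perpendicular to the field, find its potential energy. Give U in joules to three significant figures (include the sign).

U ≈ -0.0785 J

Dipole moment p = qd = (1.40×10⁻⁵ C)(0.00641 m) = 8.974×10⁻⁸ C·m.
U = −p·E = −pE cosθ.
U = −(8.974×10⁻⁸)(9.65×10⁵)·cos25° = -0.07849 J.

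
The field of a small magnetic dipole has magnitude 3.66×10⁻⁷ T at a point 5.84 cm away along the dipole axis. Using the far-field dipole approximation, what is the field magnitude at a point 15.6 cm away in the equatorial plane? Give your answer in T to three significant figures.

B ≈ 9.60×10⁻⁹ T

Dipole fields scale as 1/r³ in the far field.
The axial field is twice the equatorial field at the same r, so the geometry factor is 1/2.
B₂ = B₁ · (1/2) · (r₁/r₂)³ = 3.66×10⁻⁷ · 0.5 · (5.84/15.6)³.
(r₁/r₂)³ = (0.3744)³ = 0.05246.
B₂ ≈ 9.601×10⁻⁹ T.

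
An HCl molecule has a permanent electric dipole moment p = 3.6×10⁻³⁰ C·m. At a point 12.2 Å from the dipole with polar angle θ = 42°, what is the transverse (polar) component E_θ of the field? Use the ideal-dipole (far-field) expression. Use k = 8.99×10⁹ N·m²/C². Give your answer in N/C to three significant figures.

For a dipole, E_θ = (kp sinθ)/r³.
kp/r³ = (8.99×10⁹)(3.60×10⁻³⁰)/(1.22×10⁻⁹)³ = 1.782×10⁷ N/C.
E_θ = 1.782×10⁷·sin42° = 1.193×10⁷ N/C.

E_θ ≈ 1.19×10⁷ N/C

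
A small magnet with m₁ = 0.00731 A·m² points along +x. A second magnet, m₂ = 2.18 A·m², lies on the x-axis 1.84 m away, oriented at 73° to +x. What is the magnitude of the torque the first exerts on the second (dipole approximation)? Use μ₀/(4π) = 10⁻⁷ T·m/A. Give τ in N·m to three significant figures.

τ ≈ 4.89×10⁻¹⁰ N·m

Dipole B is on the axis of dipole A, so B₁ there is axial: B₁ = (μ₀/4π)·2m₁/r³ along +x.
B₁ = 2(10⁻⁷)(0.00731)/(1.84)³ = 2.347×10⁻¹⁰ T.
τ = m₂ B₁ sinθ.
τ = (2.18)(2.347×10⁻¹⁰)·sin73° = 4.893×10⁻¹⁰ N·m.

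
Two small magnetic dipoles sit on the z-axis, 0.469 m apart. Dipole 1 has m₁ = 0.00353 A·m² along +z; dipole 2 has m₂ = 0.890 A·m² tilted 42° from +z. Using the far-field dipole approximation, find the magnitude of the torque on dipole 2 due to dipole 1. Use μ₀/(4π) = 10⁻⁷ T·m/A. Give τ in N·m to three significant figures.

τ ≈ 4.08×10⁻⁹ N·m

Dipole B is on the axis of dipole A, so B₁ there is axial: B₁ = (μ₀/4π)·2m₁/r³ along +z.
B₁ = 2(10⁻⁷)(0.00353)/(0.469)³ = 6.844×10⁻⁹ T.
τ = m₂ B₁ sinθ.
τ = (0.890)(6.844×10⁻⁹)·sin42° = 4.076×10⁻⁹ N·m.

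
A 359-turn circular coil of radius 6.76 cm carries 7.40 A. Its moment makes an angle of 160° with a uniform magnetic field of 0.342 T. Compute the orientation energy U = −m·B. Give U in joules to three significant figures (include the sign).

U ≈ 12.3 J

m = NIA = NIπa² = 359·(7.40)·π·(0.0676)² = 38.14 A·m².
U = −m·B = −mB cosθ.
U = −(38.14)(0.342)·cos160° = 12.26 J.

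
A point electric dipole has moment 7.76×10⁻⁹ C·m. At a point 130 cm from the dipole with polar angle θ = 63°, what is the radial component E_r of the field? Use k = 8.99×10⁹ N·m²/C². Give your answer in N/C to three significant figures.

E_r ≈ 28.8 N/C

For a dipole, E_r = (2kp cosθ)/r³.
kp/r³ = (8.99×10⁹)(7.76×10⁻⁹)/(1.30)³ = 31.75 N/C.
E_r = 2·31.75·cos63° = 28.83 N/C.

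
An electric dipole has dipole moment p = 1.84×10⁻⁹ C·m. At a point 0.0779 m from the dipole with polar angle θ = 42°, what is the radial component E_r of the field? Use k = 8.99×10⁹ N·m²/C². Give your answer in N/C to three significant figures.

E_r ≈ 5.20×10⁴ N/C

For a dipole, E_r = (2kp cosθ)/r³.
kp/r³ = (8.99×10⁹)(1.84×10⁻⁹)/(0.0779)³ = 3.499×10⁴ N/C.
E_r = 2·3.499×10⁴·cos42° = 5.201×10⁴ N/C.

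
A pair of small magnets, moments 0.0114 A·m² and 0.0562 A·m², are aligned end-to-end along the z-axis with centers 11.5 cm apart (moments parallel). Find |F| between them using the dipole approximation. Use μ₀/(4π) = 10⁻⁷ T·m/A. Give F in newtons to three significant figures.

F ≈ 2.20×10⁻⁶ N

On-axis B of dipole 1: B = (μ₀/4π)·2m₁/r³. Force on dipole 2: F = m₂·dB/dr.
dB/dr = −(μ₀/4π)·6m₁/r⁴, so |F| = (μ₀/4π)·6m₁m₂/r⁴.
F = 6(10⁻⁷)(0.0114)(0.0562)/(0.115)⁴ = 2.198×10⁻⁶ N.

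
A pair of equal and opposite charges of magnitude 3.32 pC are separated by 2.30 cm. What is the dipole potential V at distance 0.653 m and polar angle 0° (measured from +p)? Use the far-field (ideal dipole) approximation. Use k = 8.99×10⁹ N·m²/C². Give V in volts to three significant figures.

Dipole moment p = qd = (3.32×10⁻¹² C)(0.0230 m) = 7.636×10⁻¹⁴ C·m.
The dipole potential is V = kp cosθ / r².
V = (8.99×10⁹)(7.636×10⁻¹⁴)·cos0° / (0.653)² = 0.001610 V.

V ≈ 0.00161 V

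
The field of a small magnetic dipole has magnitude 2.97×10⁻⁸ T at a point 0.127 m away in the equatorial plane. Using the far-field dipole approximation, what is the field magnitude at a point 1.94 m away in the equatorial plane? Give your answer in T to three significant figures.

Dipole fields scale as 1/r³ in the far field; the geometry is the same at both points.
B₂ = B₁ · (r₁/r₂)³ = 2.97×10⁻⁸ · (0.127/1.94)³.
(r₁/r₂)³ = (0.06546)³ = 0.0002805.
B₂ ≈ 8.332×10⁻¹² T.

B ≈ 8.33×10⁻¹² T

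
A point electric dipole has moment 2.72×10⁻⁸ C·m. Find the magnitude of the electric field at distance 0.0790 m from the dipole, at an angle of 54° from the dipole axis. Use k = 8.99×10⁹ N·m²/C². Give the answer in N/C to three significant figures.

At angle θ the dipole field magnitude is E = (kp/r³)·√(1 + 3cos²θ).
kp/r³ = (8.99×10⁹)(2.72×10⁻⁸) / (0.0790)³ = 4.960×10⁵ N/C.
√(1 + 3cos²54°) = √(1 + 3·0.3455) = √2.0365 ≈ 1.4271.
E ≈ 4.960×10⁵ × 1.427 = 7.078×10⁵ N/C.

E ≈ 7.08×10⁵ N/C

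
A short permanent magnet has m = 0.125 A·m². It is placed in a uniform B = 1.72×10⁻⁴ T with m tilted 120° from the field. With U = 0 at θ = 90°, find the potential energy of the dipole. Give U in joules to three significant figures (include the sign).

U = −m·B = −mB cosθ.
U = −(0.125)(1.72×10⁻⁴)·cos120° = 1.075×10⁻⁵ J.

U ≈ 1.07×10⁻⁵ J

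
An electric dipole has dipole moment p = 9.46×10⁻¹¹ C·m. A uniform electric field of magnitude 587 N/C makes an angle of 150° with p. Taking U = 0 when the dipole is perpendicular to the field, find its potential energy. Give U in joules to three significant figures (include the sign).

U = −p·E = −pE cosθ.
U = −(9.46×10⁻¹¹)(587)·cos150° = 4.809×10⁻⁸ J.

U ≈ 4.81×10⁻⁸ J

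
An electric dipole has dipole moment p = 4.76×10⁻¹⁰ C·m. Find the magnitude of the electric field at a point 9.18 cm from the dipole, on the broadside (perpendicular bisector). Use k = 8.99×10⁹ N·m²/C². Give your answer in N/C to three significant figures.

E ≈ 5530 N/C

In the equatorial plane E = kp/r³.
E = (8.99×10⁹)(4.76×10⁻¹⁰) / (0.0918)³ = 5531 N/C.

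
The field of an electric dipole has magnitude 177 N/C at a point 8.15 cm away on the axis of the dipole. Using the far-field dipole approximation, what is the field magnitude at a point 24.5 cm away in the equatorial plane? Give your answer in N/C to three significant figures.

E ≈ 3.26 N/C

Dipole fields scale as 1/r³ in the far field.
The axial field is twice the equatorial field at the same r, so the geometry factor is 1/2.
E₂ = E₁ · (1/2) · (r₁/r₂)³ = 177 · 0.5 · (8.15/24.5)³.
(r₁/r₂)³ = (0.3327)³ = 0.03681.
E₂ ≈ 3.258 N/C.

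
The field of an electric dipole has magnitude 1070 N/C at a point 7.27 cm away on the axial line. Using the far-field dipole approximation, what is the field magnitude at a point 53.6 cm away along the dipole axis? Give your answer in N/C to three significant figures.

Dipole fields scale as 1/r³ in the far field; the geometry is the same at both points.
E₂ = E₁ · (r₁/r₂)³ = 1070 · (7.27/53.6)³.
(r₁/r₂)³ = (0.1356)³ = 0.002495.
E₂ ≈ 2.670 N/C.

E ≈ 2.67 N/C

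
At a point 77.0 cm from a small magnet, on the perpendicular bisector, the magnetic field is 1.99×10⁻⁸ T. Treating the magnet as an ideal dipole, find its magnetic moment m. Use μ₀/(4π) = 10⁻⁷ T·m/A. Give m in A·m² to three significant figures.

In the equatorial plane B = (μ₀/4π)·m/r³, so m = Br³·4π/(μ₀).
m = (1.99×10⁻⁸)·(0.770)³ / (10⁻⁷) = 0.09085 A·m².

m ≈ 0.0909 A·m²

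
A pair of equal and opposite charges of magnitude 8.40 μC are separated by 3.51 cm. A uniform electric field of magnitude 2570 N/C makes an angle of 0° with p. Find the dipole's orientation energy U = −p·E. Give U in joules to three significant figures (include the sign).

Dipole moment p = qd = (8.40×10⁻⁶ C)(0.0351 m) = 2.948×10⁻⁷ C·m.
U = −p·E = −pE cosθ.
U = −(2.948×10⁻⁷)(2570)·cos0° = -7.576×10⁻⁴ J.

U ≈ -7.58×10⁻⁴ J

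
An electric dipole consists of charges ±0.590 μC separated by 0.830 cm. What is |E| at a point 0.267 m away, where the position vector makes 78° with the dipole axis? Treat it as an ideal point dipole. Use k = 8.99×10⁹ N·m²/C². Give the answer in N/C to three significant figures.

Dipole moment p = qd = (5.90×10⁻⁷ C)(0.00830 m) = 4.897×10⁻⁹ C·m.
At angle θ the dipole field magnitude is E = (kp/r³)·√(1 + 3cos²θ).
kp/r³ = (8.99×10⁹)(4.897×10⁻⁹) / (0.267)³ = 2313 N/C.
√(1 + 3cos²78°) = √(1 + 3·0.0432) = √1.1297 ≈ 1.0629.
E ≈ 2313 × 1.063 = 2458 N/C.

E ≈ 2460 N/C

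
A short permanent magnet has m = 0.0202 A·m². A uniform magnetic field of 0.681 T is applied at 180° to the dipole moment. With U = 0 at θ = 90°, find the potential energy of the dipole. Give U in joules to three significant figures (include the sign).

U ≈ 0.0138 J

U = −m·B = −mB cosθ.
U = −(0.0202)(0.681)·cos180° = 0.01376 J.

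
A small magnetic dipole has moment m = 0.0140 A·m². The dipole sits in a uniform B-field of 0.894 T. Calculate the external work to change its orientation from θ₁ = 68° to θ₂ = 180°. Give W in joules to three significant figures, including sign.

W_ext = ΔU = −mB cosθ₂ + mB cosθ₁ = mB(cosθ₁ − cosθ₂).
W = (0.0140)(0.894)·(cos68° − cos180°) = (0.01252)·(+1.3746) = 0.01720 J.

W ≈ 0.0172 J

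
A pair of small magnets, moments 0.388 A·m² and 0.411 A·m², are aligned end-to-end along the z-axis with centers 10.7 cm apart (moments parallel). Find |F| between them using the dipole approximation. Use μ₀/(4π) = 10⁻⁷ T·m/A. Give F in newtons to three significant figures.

F ≈ 7.30×10⁻⁴ N

On-axis B of dipole 1: B = (μ₀/4π)·2m₁/r³. Force on dipole 2: F = m₂·dB/dr.
dB/dr = −(μ₀/4π)·6m₁/r⁴, so |F| = (μ₀/4π)·6m₁m₂/r⁴.
F = 6(10⁻⁷)(0.388)(0.411)/(0.107)⁴ = 7.299×10⁻⁴ N.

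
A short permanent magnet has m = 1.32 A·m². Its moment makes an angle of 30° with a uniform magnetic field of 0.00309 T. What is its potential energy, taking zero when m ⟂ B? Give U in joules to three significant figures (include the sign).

U = −m·B = −mB cosθ.
U = −(1.32)(0.00309)·cos30° = -0.003532 J.

U ≈ -0.00353 J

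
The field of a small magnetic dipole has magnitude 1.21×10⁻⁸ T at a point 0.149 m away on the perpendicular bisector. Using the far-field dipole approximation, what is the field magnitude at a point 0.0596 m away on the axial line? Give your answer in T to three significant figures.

Dipole fields scale as 1/r³ in the far field.
The axial field is twice the equatorial field at the same r, so the geometry factor is 2/1.
B₂ = B₁ · (2/1) · (r₁/r₂)³ = 1.21×10⁻⁸ · 2 · (0.149/0.0596)³.
(r₁/r₂)³ = (2.5)³ = 15.62.
B₂ ≈ 3.781×10⁻⁷ T.

B ≈ 3.78×10⁻⁷ T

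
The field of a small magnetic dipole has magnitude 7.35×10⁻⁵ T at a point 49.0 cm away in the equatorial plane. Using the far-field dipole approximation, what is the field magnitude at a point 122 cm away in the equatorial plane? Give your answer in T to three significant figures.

B ≈ 4.76×10⁻⁶ T

Dipole fields scale as 1/r³ in the far field; the geometry is the same at both points.
B₂ = B₁ · (r₁/r₂)³ = 7.35×10⁻⁵ · (49.0/122)³.
(r₁/r₂)³ = (0.4016)³ = 0.06479.
B₂ ≈ 4.762×10⁻⁶ T.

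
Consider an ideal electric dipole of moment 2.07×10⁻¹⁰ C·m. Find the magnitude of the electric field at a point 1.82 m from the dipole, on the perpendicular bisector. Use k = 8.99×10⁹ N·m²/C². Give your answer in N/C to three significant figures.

In the equatorial plane E = kp/r³.
E = (8.99×10⁹)(2.07×10⁻¹⁰) / (1.82)³ = 0.3087 N/C.

E ≈ 0.309 N/C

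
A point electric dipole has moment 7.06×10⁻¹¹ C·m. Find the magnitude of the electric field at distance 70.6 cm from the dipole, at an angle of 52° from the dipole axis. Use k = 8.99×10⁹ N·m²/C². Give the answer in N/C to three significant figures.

At angle θ the dipole field magnitude is E = (kp/r³)·√(1 + 3cos²θ).
kp/r³ = (8.99×10⁹)(7.06×10⁻¹¹) / (0.706)³ = 1.804 N/C.
√(1 + 3cos²52°) = √(1 + 3·0.3790) = √2.1371 ≈ 1.4619.
E ≈ 1.804 × 1.462 = 2.637 N/C.

E ≈ 2.64 N/C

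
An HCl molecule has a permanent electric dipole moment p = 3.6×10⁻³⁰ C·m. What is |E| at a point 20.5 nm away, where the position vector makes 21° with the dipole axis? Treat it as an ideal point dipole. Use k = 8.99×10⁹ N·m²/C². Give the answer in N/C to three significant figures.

At angle θ the dipole field magnitude is E = (kp/r³)·√(1 + 3cos²θ).
kp/r³ = (8.99×10⁹)(3.60×10⁻³⁰) / (2.05×10⁻⁸)³ = 3757 N/C.
√(1 + 3cos²21°) = √(1 + 3·0.8716) = √3.6147 ≈ 1.9012.
E ≈ 3757 × 1.901 = 7142 N/C.

E ≈ 7140 N/C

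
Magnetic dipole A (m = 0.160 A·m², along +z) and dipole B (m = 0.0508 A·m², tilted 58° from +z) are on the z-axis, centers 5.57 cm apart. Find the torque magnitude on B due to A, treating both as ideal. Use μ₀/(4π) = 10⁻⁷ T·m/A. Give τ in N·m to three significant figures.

Dipole B is on the axis of dipole A, so B₁ there is axial: B₁ = (μ₀/4π)·2m₁/r³ along +z.
B₁ = 2(10⁻⁷)(0.160)/(0.0557)³ = 1.852×10⁻⁴ T.
τ = m₂ B₁ sinθ.
τ = (0.0508)(1.852×10⁻⁴)·sin58° = 7.978×10⁻⁶ N·m.

τ ≈ 7.98×10⁻⁶ N·m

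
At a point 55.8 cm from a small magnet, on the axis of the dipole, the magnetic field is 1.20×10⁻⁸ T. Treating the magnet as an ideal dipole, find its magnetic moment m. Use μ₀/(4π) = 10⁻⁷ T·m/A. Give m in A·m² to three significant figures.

On axis B = (μ₀/4π)·2m/r³, so m = Br³·4π/(μ₀·2).
m = (1.20×10⁻⁸)·(0.558)³ / (2·10⁻⁷) = 0.01042 A·m².

m ≈ 0.0104 A·m²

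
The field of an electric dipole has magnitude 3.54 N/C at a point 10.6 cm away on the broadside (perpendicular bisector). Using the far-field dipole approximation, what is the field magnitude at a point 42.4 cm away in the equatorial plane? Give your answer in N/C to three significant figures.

Dipole fields scale as 1/r³ in the far field; the geometry is the same at both points.
E₂ = E₁ · (r₁/r₂)³ = 3.54 · (10.6/42.4)³.
(r₁/r₂)³ = (0.25)³ = 0.01562.
E₂ ≈ 0.05531 N/C.

E ≈ 0.0553 N/C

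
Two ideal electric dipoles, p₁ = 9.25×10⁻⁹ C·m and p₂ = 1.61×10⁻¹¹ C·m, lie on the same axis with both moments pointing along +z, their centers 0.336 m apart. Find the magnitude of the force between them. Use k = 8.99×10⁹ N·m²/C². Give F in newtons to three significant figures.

F ≈ 6.30×10⁻⁷ N

On-axis field of dipole 1 at distance r: E = 2kp₁/r³. Force on dipole 2 is F = p₂·dE/dr (gradient along axis).
dE/dr = −6kp₁/r⁴, so |F| = 6kp₁p₂/r⁴ (attractive for aligned moments).
F = 6(8.99×10⁹)(9.25×10⁻⁹)(1.61×10⁻¹¹)/(0.336)⁴ = 6.303×10⁻⁷ N.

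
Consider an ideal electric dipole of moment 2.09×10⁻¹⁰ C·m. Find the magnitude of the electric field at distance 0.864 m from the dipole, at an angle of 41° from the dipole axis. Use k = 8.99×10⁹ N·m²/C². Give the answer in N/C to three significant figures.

E ≈ 4.79 N/C

At angle θ the dipole field magnitude is E = (kp/r³)·√(1 + 3cos²θ).
kp/r³ = (8.99×10⁹)(2.09×10⁻¹⁰) / (0.864)³ = 2.913 N/C.
√(1 + 3cos²41°) = √(1 + 3·0.5696) = √2.7088 ≈ 1.6458.
E ≈ 2.913 × 1.646 = 4.795 N/C.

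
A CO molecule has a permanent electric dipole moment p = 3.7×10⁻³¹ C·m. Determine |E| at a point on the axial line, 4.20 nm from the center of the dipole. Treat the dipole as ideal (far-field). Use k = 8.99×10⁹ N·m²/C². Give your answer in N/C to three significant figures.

On the dipole axis E = 2kp/r³.
E = 2·(8.99×10⁹)(3.70×10⁻³¹) / (4.20×10⁻⁹)³ = 8.979×10⁴ N/C.

E ≈ 8.98×10⁴ N/C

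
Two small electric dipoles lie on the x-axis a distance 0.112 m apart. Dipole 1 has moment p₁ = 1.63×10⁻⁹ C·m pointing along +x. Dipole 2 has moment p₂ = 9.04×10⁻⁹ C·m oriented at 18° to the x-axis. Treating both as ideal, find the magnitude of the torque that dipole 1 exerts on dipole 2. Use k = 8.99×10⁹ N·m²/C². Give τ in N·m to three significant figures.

The second dipole sits on the axis of the first, so the field there is axial: E₁ = 2kp₁/r³ along +x.
E₁ = 2(8.99×10⁹)(1.63×10⁻⁹)/(0.112)³ = 2.086×10⁴ N/C.
Torque on the second dipole: τ = p₂ E₁ sinθ.
τ = (9.04×10⁻⁹)(2.086×10⁴)·sin18° = 5.827×10⁻⁵ N·m.

τ ≈ 5.83×10⁻⁵ N·m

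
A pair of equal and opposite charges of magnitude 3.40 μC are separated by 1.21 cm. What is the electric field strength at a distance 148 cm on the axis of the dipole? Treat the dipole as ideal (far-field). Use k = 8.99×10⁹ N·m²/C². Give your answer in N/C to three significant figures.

Dipole moment p = qd = (3.40×10⁻⁶ C)(0.0121 m) = 4.114×10⁻⁸ C·m.
On the dipole axis E = 2kp/r³.
E = 2·(8.99×10⁹)(4.114×10⁻⁸) / (1.48)³ = 228.2 N/C.

E ≈ 228 N/C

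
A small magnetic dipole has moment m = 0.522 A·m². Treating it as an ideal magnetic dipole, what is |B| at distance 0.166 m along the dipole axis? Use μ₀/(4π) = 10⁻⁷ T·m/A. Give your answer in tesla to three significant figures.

B ≈ 2.28×10⁻⁵ T

On axis B = (μ₀/4π)·2m/r³.
B = 2·(10⁻⁷)·(0.522) / (0.166)³ = 2.282×10⁻⁵ T.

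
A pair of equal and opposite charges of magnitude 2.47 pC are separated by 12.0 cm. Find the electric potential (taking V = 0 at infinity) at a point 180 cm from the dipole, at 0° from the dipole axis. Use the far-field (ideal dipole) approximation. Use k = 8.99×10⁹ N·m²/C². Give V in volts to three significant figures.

Dipole moment p = qd = (2.47×10⁻¹² C)(0.120 m) = 2.964×10⁻¹³ C·m.
The dipole potential is V = kp cosθ / r².
V = (8.99×10⁹)(2.964×10⁻¹³)·cos0° / (1.80)² = 8.224×10⁻⁴ V.

V ≈ 8.22×10⁻⁴ V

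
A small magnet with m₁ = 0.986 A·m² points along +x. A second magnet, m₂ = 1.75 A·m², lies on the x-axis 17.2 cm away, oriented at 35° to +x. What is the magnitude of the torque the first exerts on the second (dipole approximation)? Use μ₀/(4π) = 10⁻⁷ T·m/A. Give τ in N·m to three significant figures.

Dipole B is on the axis of dipole A, so B₁ there is axial: B₁ = (μ₀/4π)·2m₁/r³ along +x.
B₁ = 2(10⁻⁷)(0.986)/(0.172)³ = 3.875×10⁻⁵ T.
τ = m₂ B₁ sinθ.
τ = (1.75)(3.875×10⁻⁵)·sin35° = 3.890×10⁻⁵ N·m.

τ ≈ 3.89×10⁻⁵ N·m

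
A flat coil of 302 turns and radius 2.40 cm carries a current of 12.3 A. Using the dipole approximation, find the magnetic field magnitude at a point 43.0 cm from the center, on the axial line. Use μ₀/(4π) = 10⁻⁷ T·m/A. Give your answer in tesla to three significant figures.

B ≈ 1.69×10⁻⁵ T

m = NIA = NIπa² = 302·(12.3)·π·(0.0240)² = 6.722 A·m².
On axis B = (μ₀/4π)·2m/r³.
B = 2·(10⁻⁷)·(6.722) / (0.430)³ = 1.691×10⁻⁵ T.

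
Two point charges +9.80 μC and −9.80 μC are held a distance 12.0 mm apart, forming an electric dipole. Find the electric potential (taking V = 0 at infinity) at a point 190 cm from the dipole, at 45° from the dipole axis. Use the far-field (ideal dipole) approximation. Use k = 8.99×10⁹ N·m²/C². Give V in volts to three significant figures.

Dipole moment p = qd = (9.80×10⁻⁶ C)(0.0120 m) = 1.176×10⁻⁷ C·m.
The dipole potential is V = kp cosθ / r².
V = (8.99×10⁹)(1.176×10⁻⁷)·cos45° / (1.90)² = 207.1 V.

V ≈ 207 V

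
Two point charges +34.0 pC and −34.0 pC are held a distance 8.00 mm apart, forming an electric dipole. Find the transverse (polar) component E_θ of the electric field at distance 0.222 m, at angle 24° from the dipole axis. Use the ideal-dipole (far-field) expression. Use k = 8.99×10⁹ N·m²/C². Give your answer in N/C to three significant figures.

Dipole moment p = qd = (3.40×10⁻¹¹ C)(0.00800 m) = 2.72×10⁻¹³ C·m.
For a dipole, E_θ = (kp sinθ)/r³.
kp/r³ = (8.99×10⁹)(2.72×10⁻¹³)/(0.222)³ = 0.2235 N/C.
E_θ = 0.2235·sin24° = 0.09090 N/C.

E_θ ≈ 0.0909 N/C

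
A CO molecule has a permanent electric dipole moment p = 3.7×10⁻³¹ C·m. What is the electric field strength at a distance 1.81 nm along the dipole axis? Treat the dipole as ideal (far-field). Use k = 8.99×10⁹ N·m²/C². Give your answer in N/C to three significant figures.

On the dipole axis E = 2kp/r³.
E = 2·(8.99×10⁹)(3.70×10⁻³¹) / (1.81×10⁻⁹)³ = 1.122×10⁶ N/C.

E ≈ 1.12×10⁶ N/C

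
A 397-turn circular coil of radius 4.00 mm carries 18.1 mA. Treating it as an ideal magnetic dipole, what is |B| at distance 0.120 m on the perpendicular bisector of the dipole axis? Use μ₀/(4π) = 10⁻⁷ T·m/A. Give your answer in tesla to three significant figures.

m = NIA = NIπa² = 397·(0.0181)·π·(0.00400)² = 3.612×10⁻⁴ A·m².
In the equatorial plane B = (μ₀/4π)·m/r³ (half the axial value).
B = (10⁻⁷)·(3.612×10⁻⁴) / (0.120)³ = 2.090×10⁻⁸ T.

B ≈ 2.09×10⁻⁸ T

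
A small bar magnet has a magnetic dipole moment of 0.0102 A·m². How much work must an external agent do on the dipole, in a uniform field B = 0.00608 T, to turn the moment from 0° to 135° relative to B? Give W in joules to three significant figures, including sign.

W_ext = ΔU = −mB cosθ₂ + mB cosθ₁ = mB(cosθ₁ − cosθ₂).
W = (0.0102)(0.00608)·(cos0° − cos135°) = (6.202×10⁻⁵)·(+1.7071) = 1.059×10⁻⁴ J.

W ≈ 1.06×10⁻⁴ J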